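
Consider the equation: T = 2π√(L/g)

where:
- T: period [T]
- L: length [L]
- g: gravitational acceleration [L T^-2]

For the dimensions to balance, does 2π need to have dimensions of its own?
No

T has dimensions [T] and √(L/g) already has dimensions [T], so the equation balances without 2π contributing any dimensions. 2π is a pure (dimensionless) number; changing or removing it would not affect dimensional consistency.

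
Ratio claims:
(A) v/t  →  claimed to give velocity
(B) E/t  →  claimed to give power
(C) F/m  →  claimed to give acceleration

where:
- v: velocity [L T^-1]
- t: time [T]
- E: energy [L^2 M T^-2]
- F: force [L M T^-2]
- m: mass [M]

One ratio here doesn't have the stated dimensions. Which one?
(A) v/t does not give velocity

(A) v/t: [L T^-2] ≠ velocity [L T^-1] ✗
(B) E/t: [L^2 M T^-3] = power [L^2 M T^-3] ✓
(C) F/m: [L T^-2] = acceleration [L T^-2] ✓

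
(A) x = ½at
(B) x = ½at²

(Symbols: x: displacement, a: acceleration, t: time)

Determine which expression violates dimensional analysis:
(A)

(A) x = ½at: LHS [L], RHS [L T^-1] ✗
(B) x = ½at²: LHS [L], RHS [L] ✓

Expression (A) x = ½at is dimensionally incorrect.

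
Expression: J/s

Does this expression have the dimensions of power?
Yes

The expression J/s has dimensions [L^2 M T^-3], which is exactly power [L^2 M T^-3].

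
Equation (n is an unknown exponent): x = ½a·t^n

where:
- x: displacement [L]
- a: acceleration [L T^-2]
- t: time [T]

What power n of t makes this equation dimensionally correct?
n = 2

x has dimensions [L]; t has dimensions [T].
The rest of the RHS has dimensions [L T^-2], so t^n must supply [T^2].
With n = 2: ½a·t^2 has dimensions [L], matching the LHS ✓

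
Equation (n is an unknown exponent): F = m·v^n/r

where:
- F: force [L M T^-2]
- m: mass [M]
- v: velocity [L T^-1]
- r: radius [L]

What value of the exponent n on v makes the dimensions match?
n = 2

F has dimensions [L M T^-2]; v has dimensions [L T^-1].
The rest of the RHS has dimensions [L^-1 M], so v^n must supply [L^2 T^-2].
With n = 2: m·v^2/r has dimensions [L M T^-2], matching the LHS ✓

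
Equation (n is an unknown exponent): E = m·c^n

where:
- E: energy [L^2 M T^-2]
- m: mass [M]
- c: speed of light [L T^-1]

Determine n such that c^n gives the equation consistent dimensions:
n = 2

E has dimensions [L^2 M T^-2]; c has dimensions [L T^-1].
The rest of the RHS has dimensions [M], so c^n must supply [L^2 T^-2].
With n = 2: m·c^2 has dimensions [L^2 M T^-2], matching the LHS ✓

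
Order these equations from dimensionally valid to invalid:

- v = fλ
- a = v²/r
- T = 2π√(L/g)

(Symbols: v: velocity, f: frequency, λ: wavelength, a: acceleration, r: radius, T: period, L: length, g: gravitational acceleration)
Dimensionally correct: v = fλ, a = v²/r, T = 2π√(L/g)
Dimensionally incorrect: none
Ordered (correct first, then incorrect): v = fλ, a = v²/r, T = 2π√(L/g)

- v = fλ: LHS [L T^-1], RHS [L T^-1] → correct ✓
- a = v²/r: LHS [L T^-2], RHS [L T^-2] → correct ✓
- T = 2π√(L/g): LHS [T], RHS [T] → correct ✓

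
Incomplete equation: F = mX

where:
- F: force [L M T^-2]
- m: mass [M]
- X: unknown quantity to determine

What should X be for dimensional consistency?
X = a (acceleration), dimensions [L T^-2]

F has dimensions [L M T^-2]; the rest of the RHS (m) has dimensions [M].
So X must have dimensions [L T^-2] — X = a (acceleration).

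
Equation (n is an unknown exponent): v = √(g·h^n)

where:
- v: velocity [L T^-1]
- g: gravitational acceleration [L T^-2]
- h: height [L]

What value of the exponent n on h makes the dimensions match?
n = 1

v has dimensions [L T^-1]; h has dimensions [L].
With n = 1: √(g·h^1) has dimensions [L T^-1], matching the LHS ✓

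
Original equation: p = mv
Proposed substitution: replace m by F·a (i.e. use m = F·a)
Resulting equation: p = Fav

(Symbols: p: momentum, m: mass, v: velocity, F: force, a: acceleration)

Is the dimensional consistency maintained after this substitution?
No

[m] = [M] and [F·a] = [L^2 M T^-4]. These differ, so the substitution replaces a quantity by one of different dimensions and the result p = Fav has LHS [L M T^-1] vs RHS [L^3 M T^-5] — inconsistent.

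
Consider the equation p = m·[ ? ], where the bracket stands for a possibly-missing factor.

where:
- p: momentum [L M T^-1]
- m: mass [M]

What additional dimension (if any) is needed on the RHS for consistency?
[L T^-1] — velocity (e.g. v)

p has dimensions [L M T^-1]; m has dimensions [M].
The bracketed factor must supply [L M T^-1] / [M] = [L T^-1].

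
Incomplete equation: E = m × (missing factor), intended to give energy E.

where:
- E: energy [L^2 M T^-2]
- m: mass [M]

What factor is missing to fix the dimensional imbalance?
v² (velocity squared), dimensions [L^2 T^-2]

E has dimensions [L^2 M T^-2] and m has dimensions [M].
The missing factor must have dimensions [L^2 M T^-2] / [M] = [L^2 T^-2], i.e. velocity squared (v²).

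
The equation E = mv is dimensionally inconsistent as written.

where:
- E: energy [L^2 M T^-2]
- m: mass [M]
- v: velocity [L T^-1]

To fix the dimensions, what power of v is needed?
The exponent of v should be 2: E = mv^2

The LHS E has dimensions [L^2 M T^-2]; v has dimensions [L T^-1].
As written, the RHS mv (exponent 1 on v) has dimensions [L M T^-1], which does not match.
With exponent 2, the RHS mv^2 has dimensions [L^2 M T^-2], matching the LHS.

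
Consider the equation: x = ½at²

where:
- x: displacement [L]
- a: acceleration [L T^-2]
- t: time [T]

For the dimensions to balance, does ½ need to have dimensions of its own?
No

x has dimensions [L] and at² already has dimensions [L], so the equation balances without ½ contributing any dimensions. ½ is a pure (dimensionless) number; changing or removing it would not affect dimensional consistency.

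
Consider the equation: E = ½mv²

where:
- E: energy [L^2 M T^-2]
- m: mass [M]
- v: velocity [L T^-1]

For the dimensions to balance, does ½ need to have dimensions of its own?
No

E has dimensions [L^2 M T^-2] and mv² already has dimensions [L^2 M T^-2], so the equation balances without ½ contributing any dimensions. ½ is a pure (dimensionless) number; changing or removing it would not affect dimensional consistency.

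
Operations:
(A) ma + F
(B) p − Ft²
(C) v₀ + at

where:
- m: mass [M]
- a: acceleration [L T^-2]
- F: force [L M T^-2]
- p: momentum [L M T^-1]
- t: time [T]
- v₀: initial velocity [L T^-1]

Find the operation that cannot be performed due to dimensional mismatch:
(B) p − Ft²

(A) ma + F: ma [L M T^-2] and F [L M T^-2] — same dimensions ✓
(B) p − Ft²: p [L M T^-1] and Ft² [L M] — different dimensions cannot be added/subtracted ✗
(C) v₀ + at: v₀ [L T^-1] and at [L T^-1] — same dimensions ✓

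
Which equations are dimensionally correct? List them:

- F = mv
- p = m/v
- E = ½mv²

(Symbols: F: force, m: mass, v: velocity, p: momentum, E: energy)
Dimensionally correct: E = ½mv²
Dimensionally incorrect: F = mv, p = m/v
Ordered (correct first, then incorrect): E = ½mv², F = mv, p = m/v

- F = mv: LHS [L M T^-2], RHS [L M T^-1] → incorrect ✗
- p = m/v: LHS [L M T^-1], RHS [L^-1 M T] → incorrect ✗
- E = ½mv²: LHS [L^2 M T^-2], RHS [L^2 M T^-2] → correct ✓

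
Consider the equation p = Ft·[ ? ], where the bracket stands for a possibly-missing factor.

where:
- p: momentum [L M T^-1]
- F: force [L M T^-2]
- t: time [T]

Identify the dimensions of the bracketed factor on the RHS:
Nothing is missing — the bracketed factor must be dimensionless.

p has dimensions [L M T^-1] and Ft already has dimensions [L M T^-1], so p = Ft is dimensionally complete.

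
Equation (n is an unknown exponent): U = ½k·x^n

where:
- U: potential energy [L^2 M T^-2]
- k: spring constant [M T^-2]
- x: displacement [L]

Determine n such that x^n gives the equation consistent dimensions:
n = 2

U has dimensions [L^2 M T^-2]; x has dimensions [L].
The rest of the RHS has dimensions [M T^-2], so x^n must supply [L^2].
With n = 2: ½k·x^2 has dimensions [L^2 M T^-2], matching the LHS ✓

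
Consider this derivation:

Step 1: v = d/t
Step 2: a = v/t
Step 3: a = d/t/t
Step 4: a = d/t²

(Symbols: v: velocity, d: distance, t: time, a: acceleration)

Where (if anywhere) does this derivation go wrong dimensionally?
No step introduces an error — all steps are dimensionally consistent.

Step 1: v = d/t → LHS [L T^-1], RHS [L T^-1] ✓
Step 2: a = v/t → LHS [L T^-2], RHS [L T^-2] ✓
Step 3: a = d/t/t → LHS [L T^-2], RHS [L T^-2] ✓
Step 4: a = d/t² → LHS [L T^-2], RHS [L T^-2] ✓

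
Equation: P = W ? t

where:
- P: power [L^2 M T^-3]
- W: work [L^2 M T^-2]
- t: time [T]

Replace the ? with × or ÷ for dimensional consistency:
division (÷): P = W ÷ t

P [L^2 M T^-3]; W [L^2 M T^-2]; t [T].
W × t → [L^2 M T^-1] ✗
W ÷ t → [L^2 M T^-3] ✓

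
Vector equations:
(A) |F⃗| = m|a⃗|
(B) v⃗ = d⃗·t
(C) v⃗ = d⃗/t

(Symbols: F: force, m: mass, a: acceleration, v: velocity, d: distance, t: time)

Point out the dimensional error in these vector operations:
(B) v⃗ = d⃗·t

(A) |F⃗| = m|a⃗|: LHS [L M T^-2], RHS [L M T^-2] ✓ — magnitudes of vectors are scalars
(B) v⃗ = d⃗·t: LHS [L T^-1], RHS [L T] ✗ — velocity is displacement per time; should be d⃗/t
(C) v⃗ = d⃗/t: LHS [L T^-1], RHS [L T^-1] ✓ — displacement (vector) divided by time (scalar)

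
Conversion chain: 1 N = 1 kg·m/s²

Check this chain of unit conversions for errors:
The chain is correct (no errors).

Correct: Newton is defined as kg·m/s²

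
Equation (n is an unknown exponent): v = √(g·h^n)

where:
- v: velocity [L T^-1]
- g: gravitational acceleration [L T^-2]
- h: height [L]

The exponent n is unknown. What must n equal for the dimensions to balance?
n = 1

v has dimensions [L T^-1]; h has dimensions [L].
With n = 1: √(g·h^1) has dimensions [L T^-1], matching the LHS ✓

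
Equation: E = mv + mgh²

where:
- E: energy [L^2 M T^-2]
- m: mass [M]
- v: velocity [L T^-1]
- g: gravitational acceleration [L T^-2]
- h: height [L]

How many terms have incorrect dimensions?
2

LHS E: [L^2 M T^-2]
- mv: [L M T^-1] ✗
- mgh²: [L^3 M T^-2] ✗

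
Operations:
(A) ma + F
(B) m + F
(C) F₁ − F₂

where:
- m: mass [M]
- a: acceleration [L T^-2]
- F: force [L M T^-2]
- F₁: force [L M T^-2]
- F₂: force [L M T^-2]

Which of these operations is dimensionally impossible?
(B) m + F

(A) ma + F: ma [L M T^-2] and F [L M T^-2] — same dimensions ✓
(B) m + F: m [M] and F [L M T^-2] — different dimensions cannot be added/subtracted ✗
(C) F₁ − F₂: F₁ [L M T^-2] and F₂ [L M T^-2] — same dimensions ✓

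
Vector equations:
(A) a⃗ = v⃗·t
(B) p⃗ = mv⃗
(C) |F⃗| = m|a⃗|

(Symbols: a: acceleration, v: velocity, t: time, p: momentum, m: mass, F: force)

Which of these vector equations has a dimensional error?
(A) a⃗ = v⃗·t

(A) a⃗ = v⃗·t: LHS [L T^-2], RHS [L] ✗ — acceleration is velocity per time; should be v⃗/t
(B) p⃗ = mv⃗: LHS [L M T^-1], RHS [L M T^-1] ✓ — mass (scalar) times velocity (vector)
(C) |F⃗| = m|a⃗|: LHS [L M T^-2], RHS [L M T^-2] ✓ — magnitudes of vectors are scalars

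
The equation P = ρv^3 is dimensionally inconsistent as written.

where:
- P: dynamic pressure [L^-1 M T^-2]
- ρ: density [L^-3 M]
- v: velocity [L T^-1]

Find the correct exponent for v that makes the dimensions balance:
The exponent of v should be 2: P = ρv^2

The LHS P has dimensions [L^-1 M T^-2]; v has dimensions [L T^-1].
As written, the RHS ρv^3 (exponent 3 on v) has dimensions [M T^-3], which does not match.
With exponent 2, the RHS ρv^2 has dimensions [L^-1 M T^-2], matching the LHS.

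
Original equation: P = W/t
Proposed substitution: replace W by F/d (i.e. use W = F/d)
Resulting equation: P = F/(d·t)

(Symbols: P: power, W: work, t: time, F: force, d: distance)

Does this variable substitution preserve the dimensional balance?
No

[W] = [L^2 M T^-2] and [F/d] = [M T^-2]. These differ, so the substitution replaces a quantity by one of different dimensions and the result P = F/(d·t) has LHS [L^2 M T^-3] vs RHS [M T^-3] — inconsistent.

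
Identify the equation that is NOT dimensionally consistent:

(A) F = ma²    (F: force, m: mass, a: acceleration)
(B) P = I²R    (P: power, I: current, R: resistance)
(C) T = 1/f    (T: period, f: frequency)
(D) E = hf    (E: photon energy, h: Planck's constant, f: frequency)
(A) F = ma²

The equation (A) F = ma² is dimensionally incorrect.

LHS (F): [L M T^-2]
RHS (ma²): [L^2 M T^-4] ✗

The dimensions do not match. The other three equations balance.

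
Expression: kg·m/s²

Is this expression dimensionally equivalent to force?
Yes

The expression kg·m/s² has dimensions [L M T^-2], which is exactly force [L M T^-2].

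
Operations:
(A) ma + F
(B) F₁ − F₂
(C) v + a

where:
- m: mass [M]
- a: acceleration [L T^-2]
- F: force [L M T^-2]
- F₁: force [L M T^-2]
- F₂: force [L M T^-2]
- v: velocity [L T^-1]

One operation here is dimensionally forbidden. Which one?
(C) v + a

(A) ma + F: ma [L M T^-2] and F [L M T^-2] — same dimensions ✓
(B) F₁ − F₂: F₁ [L M T^-2] and F₂ [L M T^-2] — same dimensions ✓
(C) v + a: v [L T^-1] and a [L T^-2] — different dimensions cannot be added/subtracted ✗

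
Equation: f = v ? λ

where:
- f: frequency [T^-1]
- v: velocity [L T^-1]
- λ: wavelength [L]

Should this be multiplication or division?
division (÷): f = v ÷ λ

f [T^-1]; v [L T^-1]; λ [L].
v × λ → [L^2 T^-1] ✗
v ÷ λ → [T^-1] ✓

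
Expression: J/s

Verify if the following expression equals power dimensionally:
Yes

The expression J/s has dimensions [L^2 M T^-3], which is exactly power [L^2 M T^-3].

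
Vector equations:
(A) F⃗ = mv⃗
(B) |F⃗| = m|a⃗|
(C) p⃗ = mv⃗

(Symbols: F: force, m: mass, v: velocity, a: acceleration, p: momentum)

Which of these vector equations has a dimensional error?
(A) F⃗ = mv⃗

(A) F⃗ = mv⃗: LHS [L M T^-2], RHS [L M T^-1] ✗ — mass times velocity is momentum, not force; should be ma⃗
(B) |F⃗| = m|a⃗|: LHS [L M T^-2], RHS [L M T^-2] ✓ — magnitudes of vectors are scalars
(C) p⃗ = mv⃗: LHS [L M T^-1], RHS [L M T^-1] ✓ — mass (scalar) times velocity (vector)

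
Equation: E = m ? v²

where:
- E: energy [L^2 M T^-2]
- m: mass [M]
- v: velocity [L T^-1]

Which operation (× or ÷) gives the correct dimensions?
multiplication (×): E = m × v²

E [L^2 M T^-2]; m [M]; v² [L^2 T^-2].
m × v² → [L^2 M T^-2] ✓
m ÷ v² → [L^-2 M T^2] ✗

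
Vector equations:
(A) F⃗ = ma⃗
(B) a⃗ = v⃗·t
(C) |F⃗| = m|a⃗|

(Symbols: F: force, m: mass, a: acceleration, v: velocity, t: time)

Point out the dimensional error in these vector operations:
(B) a⃗ = v⃗·t

(A) F⃗ = ma⃗: LHS [L M T^-2], RHS [L M T^-2] ✓ — Force and acceleration are vectors, mass is a scalar
(B) a⃗ = v⃗·t: LHS [L T^-2], RHS [L] ✗ — acceleration is velocity per time; should be v⃗/t
(C) |F⃗| = m|a⃗|: LHS [L M T^-2], RHS [L M T^-2] ✓ — magnitudes of vectors are scalars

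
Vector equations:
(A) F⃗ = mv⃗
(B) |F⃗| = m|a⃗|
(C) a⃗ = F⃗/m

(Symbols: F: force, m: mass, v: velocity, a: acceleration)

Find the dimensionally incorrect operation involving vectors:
(A) F⃗ = mv⃗

(A) F⃗ = mv⃗: LHS [L M T^-2], RHS [L M T^-1] ✗ — mass times velocity is momentum, not force; should be ma⃗
(B) |F⃗| = m|a⃗|: LHS [L M T^-2], RHS [L M T^-2] ✓ — magnitudes of vectors are scalars
(C) a⃗ = F⃗/m: LHS [L T^-2], RHS [L T^-2] ✓ — force (vector) divided by mass (scalar)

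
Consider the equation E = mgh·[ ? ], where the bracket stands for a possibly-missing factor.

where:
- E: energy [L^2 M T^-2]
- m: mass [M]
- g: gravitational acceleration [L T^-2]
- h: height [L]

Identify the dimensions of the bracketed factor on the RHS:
Nothing is missing — the bracketed factor must be dimensionless.

E has dimensions [L^2 M T^-2] and mgh already has dimensions [L^2 M T^-2], so E = mgh is dimensionally complete.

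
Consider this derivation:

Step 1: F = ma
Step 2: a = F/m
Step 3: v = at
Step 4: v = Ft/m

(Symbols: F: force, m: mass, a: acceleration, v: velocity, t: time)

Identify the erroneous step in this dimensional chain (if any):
No step introduces an error — all steps are dimensionally consistent.

Step 1: F = ma → LHS [L M T^-2], RHS [L M T^-2] ✓
Step 2: a = F/m → LHS [L T^-2], RHS [L T^-2] ✓
Step 3: v = at → LHS [L T^-1], RHS [L T^-1] ✓
Step 4: v = Ft/m → LHS [L T^-1], RHS [L T^-1] ✓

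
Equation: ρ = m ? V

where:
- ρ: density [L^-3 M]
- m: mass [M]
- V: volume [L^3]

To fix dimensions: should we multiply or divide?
division (÷): ρ = m ÷ V

ρ [L^-3 M]; m [M]; V [L^3].
m × V → [L^3 M] ✗
m ÷ V → [L^-3 M] ✓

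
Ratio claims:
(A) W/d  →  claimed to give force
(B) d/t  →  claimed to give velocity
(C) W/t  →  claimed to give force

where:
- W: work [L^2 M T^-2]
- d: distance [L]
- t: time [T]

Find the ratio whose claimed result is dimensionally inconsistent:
(C) W/t does not give force

(A) W/d: [L M T^-2] = force [L M T^-2] ✓
(B) d/t: [L T^-1] = velocity [L T^-1] ✓
(C) W/t: [L^2 M T^-3] ≠ force [L M T^-2] ✗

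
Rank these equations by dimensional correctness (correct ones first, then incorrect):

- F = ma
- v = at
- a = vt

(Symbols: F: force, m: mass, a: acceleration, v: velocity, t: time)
Dimensionally correct: F = ma, v = at
Dimensionally incorrect: a = vt
Ordered (correct first, then incorrect): F = ma, v = at, a = vt

- F = ma: LHS [L M T^-2], RHS [L M T^-2] → correct ✓
- v = at: LHS [L T^-1], RHS [L T^-1] → correct ✓
- a = vt: LHS [L T^-2], RHS [L] → incorrect ✗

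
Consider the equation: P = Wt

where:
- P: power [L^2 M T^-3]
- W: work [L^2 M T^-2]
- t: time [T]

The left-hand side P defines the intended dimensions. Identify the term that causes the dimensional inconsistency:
The right-hand side term Wt

P has dimensions [L^2 M T^-3], but Wt has dimensions [L^2 M T^-1], so the term Wt is dimensionally wrong for P.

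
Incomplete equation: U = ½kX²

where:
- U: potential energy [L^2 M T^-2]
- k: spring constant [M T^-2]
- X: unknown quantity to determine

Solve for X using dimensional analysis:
X = x (displacement), dimensions [L]

U has dimensions [L^2 M T^-2]; the rest of the RHS (½k) has dimensions [M T^-2].
So X² must have dimensions [L^2], i.e. X has dimensions [L] — X = x (displacement).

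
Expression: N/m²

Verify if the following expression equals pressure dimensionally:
Yes

The expression N/m² has dimensions [L^-1 M T^-2], which is exactly pressure [L^-1 M T^-2].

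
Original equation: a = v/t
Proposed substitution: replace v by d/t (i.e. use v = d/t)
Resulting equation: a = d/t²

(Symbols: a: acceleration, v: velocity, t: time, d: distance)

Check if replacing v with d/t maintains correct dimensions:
Yes

[v] = [L T^-1] and [d/t] = [L T^-1]. These match, so the substitution replaces a quantity by one of the same dimensions and the result a = d/t² has LHS [L T^-2] vs RHS [L T^-2] — still consistent.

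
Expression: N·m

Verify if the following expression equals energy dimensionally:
Yes

The expression N·m has dimensions [L^2 M T^-2], which is exactly energy [L^2 M T^-2].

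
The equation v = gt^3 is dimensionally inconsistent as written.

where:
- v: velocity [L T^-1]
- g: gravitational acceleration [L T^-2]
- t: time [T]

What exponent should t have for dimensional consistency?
The exponent of t should be 1: v = gt

The LHS v has dimensions [L T^-1]; t has dimensions [T].
As written, the RHS gt^3 (exponent 3 on t) has dimensions [L T], which does not match.
With exponent 1, the RHS gt has dimensions [L T^-1], matching the LHS.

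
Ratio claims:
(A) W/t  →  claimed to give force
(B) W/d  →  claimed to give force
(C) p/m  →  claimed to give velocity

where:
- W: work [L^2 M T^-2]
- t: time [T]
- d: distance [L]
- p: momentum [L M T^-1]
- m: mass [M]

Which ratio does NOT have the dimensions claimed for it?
(A) W/t does not give force

(A) W/t: [L^2 M T^-3] ≠ force [L M T^-2] ✗
(B) W/d: [L M T^-2] = force [L M T^-2] ✓
(C) p/m: [L T^-1] = velocity [L T^-1] ✓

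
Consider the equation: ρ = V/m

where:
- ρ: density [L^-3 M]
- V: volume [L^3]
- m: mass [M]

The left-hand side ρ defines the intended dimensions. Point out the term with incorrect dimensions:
The right-hand side term V/m

ρ has dimensions [L^-3 M], but V/m has dimensions [L^3 M^-1], so the term V/m is dimensionally wrong for ρ.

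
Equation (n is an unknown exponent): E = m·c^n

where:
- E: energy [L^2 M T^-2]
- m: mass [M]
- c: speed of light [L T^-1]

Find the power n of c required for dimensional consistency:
n = 2

E has dimensions [L^2 M T^-2]; c has dimensions [L T^-1].
The rest of the RHS has dimensions [M], so c^n must supply [L^2 T^-2].
With n = 2: m·c^2 has dimensions [L^2 M T^-2], matching the LHS ✓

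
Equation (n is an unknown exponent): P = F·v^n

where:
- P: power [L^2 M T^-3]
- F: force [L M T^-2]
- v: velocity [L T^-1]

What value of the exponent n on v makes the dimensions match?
n = 1

P has dimensions [L^2 M T^-3]; v has dimensions [L T^-1].
The rest of the RHS has dimensions [L M T^-2], so v^n must supply [L T^-1].
With n = 1: F·v^1 has dimensions [L^2 M T^-3], matching the LHS ✓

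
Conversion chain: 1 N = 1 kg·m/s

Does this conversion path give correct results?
The chain is incorrect (it contains an error).

Incorrect: Newton is kg·m/s², not kg·m/s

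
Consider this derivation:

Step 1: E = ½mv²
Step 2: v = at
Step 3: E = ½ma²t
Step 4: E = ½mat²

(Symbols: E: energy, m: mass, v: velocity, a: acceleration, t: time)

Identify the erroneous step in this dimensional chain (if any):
Step 3

Step 1: E = ½mv² → LHS [L^2 M T^-2], RHS [L^2 M T^-2] ✓
Step 2: v = at → LHS [L T^-1], RHS [L T^-1] ✓
Step 3: E = ½ma²t → LHS [L^2 M T^-2], RHS [L^2 M T^-3] ✗

The first dimensional inconsistency appears in step 3: E = ½ma²t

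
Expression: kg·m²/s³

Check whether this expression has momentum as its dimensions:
No

The expression kg·m²/s³ has dimensions [L^2 M T^-3], but momentum has dimensions [L M T^-1].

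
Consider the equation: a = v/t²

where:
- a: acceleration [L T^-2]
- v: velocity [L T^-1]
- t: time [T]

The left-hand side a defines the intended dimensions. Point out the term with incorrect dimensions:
The right-hand side term v/t²

a has dimensions [L T^-2], but v/t² has dimensions [L T^-3], so the term v/t² is dimensionally wrong for a.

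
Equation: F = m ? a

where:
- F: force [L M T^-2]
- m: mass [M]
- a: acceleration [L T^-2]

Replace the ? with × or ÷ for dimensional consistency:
multiplication (×): F = m × a

F [L M T^-2]; m [M]; a [L T^-2].
m × a → [L M T^-2] ✓
m ÷ a → [L^-1 M T^2] ✗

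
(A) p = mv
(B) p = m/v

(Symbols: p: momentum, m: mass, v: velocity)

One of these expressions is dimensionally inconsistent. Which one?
(B)

(A) p = mv: LHS [L M T^-1], RHS [L M T^-1] ✓
(B) p = m/v: LHS [L M T^-1], RHS [L^-1 M T] ✗

Expression (B) p = m/v is dimensionally incorrect.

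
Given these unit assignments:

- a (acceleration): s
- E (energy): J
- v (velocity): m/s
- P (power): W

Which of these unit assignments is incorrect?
a

The variable a (acceleration) should have units m/s², not s.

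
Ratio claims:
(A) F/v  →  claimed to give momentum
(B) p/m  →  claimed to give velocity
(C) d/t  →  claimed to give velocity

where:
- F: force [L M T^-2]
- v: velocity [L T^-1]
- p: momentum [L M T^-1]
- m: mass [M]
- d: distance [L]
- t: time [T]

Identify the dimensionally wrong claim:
(A) F/v does not give momentum

(A) F/v: [M T^-1] ≠ momentum [L M T^-1] ✗
(B) p/m: [L T^-1] = velocity [L T^-1] ✓
(C) d/t: [L T^-1] = velocity [L T^-1] ✓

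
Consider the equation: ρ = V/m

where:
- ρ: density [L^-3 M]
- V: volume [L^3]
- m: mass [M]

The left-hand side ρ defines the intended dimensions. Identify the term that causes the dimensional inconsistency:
The right-hand side term V/m

ρ has dimensions [L^-3 M], but V/m has dimensions [L^3 M^-1], so the term V/m is dimensionally wrong for ρ.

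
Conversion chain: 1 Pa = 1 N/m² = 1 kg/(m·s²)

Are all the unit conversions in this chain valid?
The chain is correct (no errors).

Correct: Pascal is Newton per square meter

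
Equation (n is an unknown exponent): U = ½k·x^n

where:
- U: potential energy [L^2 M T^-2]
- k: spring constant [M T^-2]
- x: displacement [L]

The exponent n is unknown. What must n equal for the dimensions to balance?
n = 2

U has dimensions [L^2 M T^-2]; x has dimensions [L].
The rest of the RHS has dimensions [M T^-2], so x^n must supply [L^2].
With n = 2: ½k·x^2 has dimensions [L^2 M T^-2], matching the LHS ✓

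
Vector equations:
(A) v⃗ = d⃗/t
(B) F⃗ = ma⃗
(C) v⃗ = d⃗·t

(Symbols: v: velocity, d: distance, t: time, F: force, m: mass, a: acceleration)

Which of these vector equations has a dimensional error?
(C) v⃗ = d⃗·t

(A) v⃗ = d⃗/t: LHS [L T^-1], RHS [L T^-1] ✓ — displacement (vector) divided by time (scalar)
(B) F⃗ = ma⃗: LHS [L M T^-2], RHS [L M T^-2] ✓ — Force and acceleration are vectors, mass is a scalar
(C) v⃗ = d⃗·t: LHS [L T^-1], RHS [L T] ✗ — velocity is displacement per time; should be d⃗/t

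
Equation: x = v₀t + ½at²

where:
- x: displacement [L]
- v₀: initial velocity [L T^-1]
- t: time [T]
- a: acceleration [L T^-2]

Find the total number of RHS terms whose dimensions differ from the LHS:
0

LHS x: [L]
- v₀t: [L] ✓
- ½at²: [L] ✓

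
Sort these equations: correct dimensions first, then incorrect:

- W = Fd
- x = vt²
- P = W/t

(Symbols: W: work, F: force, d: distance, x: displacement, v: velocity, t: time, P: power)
Dimensionally correct: W = Fd, P = W/t
Dimensionally incorrect: x = vt²
Ordered (correct first, then incorrect): W = Fd, P = W/t, x = vt²

- W = Fd: LHS [L^2 M T^-2], RHS [L^2 M T^-2] → correct ✓
- x = vt²: LHS [L], RHS [L T] → incorrect ✗
- P = W/t: LHS [L^2 M T^-3], RHS [L^2 M T^-3] → correct ✓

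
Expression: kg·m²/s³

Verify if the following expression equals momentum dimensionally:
No

The expression kg·m²/s³ has dimensions [L^2 M T^-3], but momentum has dimensions [L M T^-1].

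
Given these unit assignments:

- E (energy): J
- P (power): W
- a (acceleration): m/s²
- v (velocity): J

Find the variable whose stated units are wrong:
v

The variable v (velocity) should have units m/s, not J.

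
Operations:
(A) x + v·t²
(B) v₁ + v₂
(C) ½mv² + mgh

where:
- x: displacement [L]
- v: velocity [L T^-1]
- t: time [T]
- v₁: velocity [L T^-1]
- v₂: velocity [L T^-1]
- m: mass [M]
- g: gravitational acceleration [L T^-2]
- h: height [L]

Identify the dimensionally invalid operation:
(A) x + v·t²

(A) x + v·t²: x [L] and v·t² [L T] — different dimensions cannot be added/subtracted ✗
(B) v₁ + v₂: v₁ [L T^-1] and v₂ [L T^-1] — same dimensions ✓
(C) ½mv² + mgh: ½mv² [L^2 M T^-2] and mgh [L^2 M T^-2] — same dimensions ✓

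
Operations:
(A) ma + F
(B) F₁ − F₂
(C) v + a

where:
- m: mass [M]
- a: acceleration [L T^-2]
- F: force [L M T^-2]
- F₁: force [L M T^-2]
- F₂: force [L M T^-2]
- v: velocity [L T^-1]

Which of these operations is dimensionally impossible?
(C) v + a

(A) ma + F: ma [L M T^-2] and F [L M T^-2] — same dimensions ✓
(B) F₁ − F₂: F₁ [L M T^-2] and F₂ [L M T^-2] — same dimensions ✓
(C) v + a: v [L T^-1] and a [L T^-2] — different dimensions cannot be added/subtracted ✗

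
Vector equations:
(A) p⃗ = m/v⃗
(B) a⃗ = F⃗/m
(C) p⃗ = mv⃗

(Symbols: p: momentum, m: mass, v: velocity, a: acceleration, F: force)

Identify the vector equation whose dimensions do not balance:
(A) p⃗ = m/v⃗

(A) p⃗ = m/v⃗: LHS [L M T^-1], RHS [L^-1 M T] ✗ — momentum is mass times velocity; should be mv⃗ (and division by a vector is undefined)
(B) a⃗ = F⃗/m: LHS [L T^-2], RHS [L T^-2] ✓ — force (vector) divided by mass (scalar)
(C) p⃗ = mv⃗: LHS [L M T^-1], RHS [L M T^-1] ✓ — mass (scalar) times velocity (vector)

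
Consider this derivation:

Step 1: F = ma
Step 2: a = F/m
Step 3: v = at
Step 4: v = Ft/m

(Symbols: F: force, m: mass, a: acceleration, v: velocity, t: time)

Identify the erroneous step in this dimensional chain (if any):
No step introduces an error — all steps are dimensionally consistent.

Step 1: F = ma → LHS [L M T^-2], RHS [L M T^-2] ✓
Step 2: a = F/m → LHS [L T^-2], RHS [L T^-2] ✓
Step 3: v = at → LHS [L T^-1], RHS [L T^-1] ✓
Step 4: v = Ft/m → LHS [L T^-1], RHS [L T^-1] ✓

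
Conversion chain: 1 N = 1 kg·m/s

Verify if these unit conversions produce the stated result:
The chain is incorrect (it contains an error).

Incorrect: Newton is kg·m/s², not kg·m/s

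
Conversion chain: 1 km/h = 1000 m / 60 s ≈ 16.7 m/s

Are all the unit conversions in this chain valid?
The chain is incorrect (it contains an error).

Incorrect: 1 h = 3600 s, not 60 s (1 km/h ≈ 0.278 m/s)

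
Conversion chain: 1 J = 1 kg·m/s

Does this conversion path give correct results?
The chain is incorrect (it contains an error).

Incorrect: Joule is kg·m²/s², not kg·m/s (that is momentum)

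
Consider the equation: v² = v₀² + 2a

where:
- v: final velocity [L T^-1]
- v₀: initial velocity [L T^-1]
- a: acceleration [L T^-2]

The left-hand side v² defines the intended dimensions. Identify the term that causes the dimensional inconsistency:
The term 2a

Checking each RHS term against the LHS:
- v₀²: [L^2 T^-2] — matches v² [L^2 T^-2] ✓
- 2a: [L T^-2] — does NOT match v² [L^2 T^-2] ✗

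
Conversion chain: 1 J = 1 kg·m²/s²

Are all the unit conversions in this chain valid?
The chain is correct (no errors).

Correct: Joule is defined as kg·m²/s²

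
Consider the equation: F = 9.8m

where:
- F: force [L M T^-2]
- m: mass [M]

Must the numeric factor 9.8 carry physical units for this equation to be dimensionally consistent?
Yes

F has dimensions [L M T^-2], while m alone has dimensions [M]. For the equation to balance, the factor 9.8 must carry dimensions [L T^-2] — it is a dimensional constant (a numerical value of a physical quantity with its units suppressed), not a pure number.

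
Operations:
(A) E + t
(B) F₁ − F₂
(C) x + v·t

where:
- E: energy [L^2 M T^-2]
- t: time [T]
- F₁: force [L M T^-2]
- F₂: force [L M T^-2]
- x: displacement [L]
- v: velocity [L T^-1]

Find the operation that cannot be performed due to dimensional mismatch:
(A) E + t

(A) E + t: E [L^2 M T^-2] and t [T] — different dimensions cannot be added/subtracted ✗
(B) F₁ − F₂: F₁ [L M T^-2] and F₂ [L M T^-2] — same dimensions ✓
(C) x + v·t: x [L] and v·t [L] — same dimensions ✓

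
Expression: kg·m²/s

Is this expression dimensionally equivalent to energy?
No

The expression kg·m²/s has dimensions [L^2 M T^-1], but energy has dimensions [L^2 M T^-2].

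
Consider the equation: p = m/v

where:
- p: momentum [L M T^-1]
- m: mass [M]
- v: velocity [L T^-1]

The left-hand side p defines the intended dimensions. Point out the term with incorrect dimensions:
The right-hand side term m/v

p has dimensions [L M T^-1], but m/v has dimensions [L^-1 M T], so the term m/v is dimensionally wrong for p.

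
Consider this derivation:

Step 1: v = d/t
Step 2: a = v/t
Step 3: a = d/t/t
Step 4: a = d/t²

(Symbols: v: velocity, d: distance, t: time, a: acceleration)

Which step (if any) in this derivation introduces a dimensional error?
No step introduces an error — all steps are dimensionally consistent.

Step 1: v = d/t → LHS [L T^-1], RHS [L T^-1] ✓
Step 2: a = v/t → LHS [L T^-2], RHS [L T^-2] ✓
Step 3: a = d/t/t → LHS [L T^-2], RHS [L T^-2] ✓
Step 4: a = d/t² → LHS [L T^-2], RHS [L T^-2] ✓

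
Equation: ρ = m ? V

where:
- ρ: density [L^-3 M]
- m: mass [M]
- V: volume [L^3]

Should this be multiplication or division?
division (÷): ρ = m ÷ V

ρ [L^-3 M]; m [M]; V [L^3].
m × V → [L^3 M] ✗
m ÷ V → [L^-3 M] ✓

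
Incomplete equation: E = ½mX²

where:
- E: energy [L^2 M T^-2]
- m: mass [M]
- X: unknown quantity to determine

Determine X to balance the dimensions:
X = v (velocity), dimensions [L T^-1]

E has dimensions [L^2 M T^-2]; the rest of the RHS (½m) has dimensions [M].
So X² must have dimensions [L^2 T^-2], i.e. X has dimensions [L T^-1] — X = v (velocity).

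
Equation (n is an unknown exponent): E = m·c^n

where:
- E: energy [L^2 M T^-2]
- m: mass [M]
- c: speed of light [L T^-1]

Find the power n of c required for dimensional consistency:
n = 2

E has dimensions [L^2 M T^-2]; c has dimensions [L T^-1].
The rest of the RHS has dimensions [M], so c^n must supply [L^2 T^-2].
With n = 2: m·c^2 has dimensions [L^2 M T^-2], matching the LHS ✓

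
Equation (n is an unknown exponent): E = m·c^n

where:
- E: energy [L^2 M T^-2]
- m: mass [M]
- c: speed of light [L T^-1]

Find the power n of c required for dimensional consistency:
n = 2

E has dimensions [L^2 M T^-2]; c has dimensions [L T^-1].
The rest of the RHS has dimensions [M], so c^n must supply [L^2 T^-2].
With n = 2: m·c^2 has dimensions [L^2 M T^-2], matching the LHS ✓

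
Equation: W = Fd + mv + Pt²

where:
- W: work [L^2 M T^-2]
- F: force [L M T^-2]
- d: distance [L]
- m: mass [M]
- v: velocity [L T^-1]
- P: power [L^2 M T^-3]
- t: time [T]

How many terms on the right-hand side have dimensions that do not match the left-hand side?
2

LHS W: [L^2 M T^-2]
- Fd: [L^2 M T^-2] ✓
- mv: [L M T^-1] ✗
- Pt²: [L^2 M T^-1] ✗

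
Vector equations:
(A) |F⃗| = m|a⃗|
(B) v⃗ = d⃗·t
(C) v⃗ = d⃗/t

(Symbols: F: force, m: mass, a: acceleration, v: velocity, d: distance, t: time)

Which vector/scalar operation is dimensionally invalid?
(B) v⃗ = d⃗·t

(A) |F⃗| = m|a⃗|: LHS [L M T^-2], RHS [L M T^-2] ✓ — magnitudes of vectors are scalars
(B) v⃗ = d⃗·t: LHS [L T^-1], RHS [L T] ✗ — velocity is displacement per time; should be d⃗/t
(C) v⃗ = d⃗/t: LHS [L T^-1], RHS [L T^-1] ✓ — displacement (vector) divided by time (scalar)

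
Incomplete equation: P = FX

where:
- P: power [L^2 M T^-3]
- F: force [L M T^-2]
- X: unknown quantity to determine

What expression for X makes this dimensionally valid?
X = v (velocity), dimensions [L T^-1]

P has dimensions [L^2 M T^-3]; the rest of the RHS (F) has dimensions [L M T^-2].
So X must have dimensions [L T^-1] — X = v (velocity).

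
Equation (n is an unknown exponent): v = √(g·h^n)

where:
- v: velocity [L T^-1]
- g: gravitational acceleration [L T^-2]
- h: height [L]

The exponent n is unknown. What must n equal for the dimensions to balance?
n = 1

v has dimensions [L T^-1]; h has dimensions [L].
With n = 1: √(g·h^1) has dimensions [L T^-1], matching the LHS ✓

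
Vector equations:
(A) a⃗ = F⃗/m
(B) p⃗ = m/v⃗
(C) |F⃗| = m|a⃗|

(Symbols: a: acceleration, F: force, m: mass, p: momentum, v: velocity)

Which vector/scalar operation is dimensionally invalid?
(B) p⃗ = m/v⃗

(A) a⃗ = F⃗/m: LHS [L T^-2], RHS [L T^-2] ✓ — force (vector) divided by mass (scalar)
(B) p⃗ = m/v⃗: LHS [L M T^-1], RHS [L^-1 M T] ✗ — momentum is mass times velocity; should be mv⃗ (and division by a vector is undefined)
(C) |F⃗| = m|a⃗|: LHS [L M T^-2], RHS [L M T^-2] ✓ — magnitudes of vectors are scalars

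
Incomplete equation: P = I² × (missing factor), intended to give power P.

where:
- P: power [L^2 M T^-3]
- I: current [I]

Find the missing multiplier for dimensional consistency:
R (resistance), dimensions [I^-2 L^2 M T^-3]

P has dimensions [L^2 M T^-3] and I² has dimensions [I^2].
The missing factor must have dimensions [L^2 M T^-3] / [I^2] = [I^-2 L^2 M T^-3], i.e. resistance (R).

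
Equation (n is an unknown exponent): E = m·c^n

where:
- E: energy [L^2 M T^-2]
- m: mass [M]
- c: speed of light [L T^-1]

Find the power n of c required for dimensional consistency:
n = 2

E has dimensions [L^2 M T^-2]; c has dimensions [L T^-1].
The rest of the RHS has dimensions [M], so c^n must supply [L^2 T^-2].
With n = 2: m·c^2 has dimensions [L^2 M T^-2], matching the LHS ✓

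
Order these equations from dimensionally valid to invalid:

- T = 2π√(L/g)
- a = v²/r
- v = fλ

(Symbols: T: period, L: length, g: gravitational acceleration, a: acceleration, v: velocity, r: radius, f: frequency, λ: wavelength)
Dimensionally correct: T = 2π√(L/g), a = v²/r, v = fλ
Dimensionally incorrect: none
Ordered (correct first, then incorrect): T = 2π√(L/g), a = v²/r, v = fλ

- T = 2π√(L/g): LHS [T], RHS [T] → correct ✓
- a = v²/r: LHS [L T^-2], RHS [L T^-2] → correct ✓
- v = fλ: LHS [L T^-1], RHS [L T^-1] → correct ✓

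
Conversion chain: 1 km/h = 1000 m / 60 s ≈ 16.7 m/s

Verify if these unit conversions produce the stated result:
The chain is incorrect (it contains an error).

Incorrect: 1 h = 3600 s, not 60 s (1 km/h ≈ 0.278 m/s)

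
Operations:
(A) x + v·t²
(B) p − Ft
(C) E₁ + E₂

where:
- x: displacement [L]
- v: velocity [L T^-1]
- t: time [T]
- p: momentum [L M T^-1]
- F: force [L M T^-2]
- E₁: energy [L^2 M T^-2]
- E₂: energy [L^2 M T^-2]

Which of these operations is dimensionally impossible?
(A) x + v·t²

(A) x + v·t²: x [L] and v·t² [L T] — different dimensions cannot be added/subtracted ✗
(B) p − Ft: p [L M T^-1] and Ft [L M T^-1] — same dimensions ✓
(C) E₁ + E₂: E₁ [L^2 M T^-2] and E₂ [L^2 M T^-2] — same dimensions ✓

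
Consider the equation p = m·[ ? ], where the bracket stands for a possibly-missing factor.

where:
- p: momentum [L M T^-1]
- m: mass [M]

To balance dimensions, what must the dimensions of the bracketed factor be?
[L T^-1] — velocity (e.g. v)

p has dimensions [L M T^-1]; m has dimensions [M].
The bracketed factor must supply [L M T^-1] / [M] = [L T^-1].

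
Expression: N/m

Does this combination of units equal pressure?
No

The expression N/m has dimensions [M T^-2], but pressure has dimensions [L^-1 M T^-2].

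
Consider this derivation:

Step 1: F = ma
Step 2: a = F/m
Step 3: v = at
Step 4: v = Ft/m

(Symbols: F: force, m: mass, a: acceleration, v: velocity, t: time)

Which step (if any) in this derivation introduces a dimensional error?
No step introduces an error — all steps are dimensionally consistent.

Step 1: F = ma → LHS [L M T^-2], RHS [L M T^-2] ✓
Step 2: a = F/m → LHS [L T^-2], RHS [L T^-2] ✓
Step 3: v = at → LHS [L T^-1], RHS [L T^-1] ✓
Step 4: v = Ft/m → LHS [L T^-1], RHS [L T^-1] ✓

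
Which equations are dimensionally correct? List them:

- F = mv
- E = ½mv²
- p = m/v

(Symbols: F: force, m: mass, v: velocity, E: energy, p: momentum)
Dimensionally correct: E = ½mv²
Dimensionally incorrect: F = mv, p = m/v
Ordered (correct first, then incorrect): E = ½mv², F = mv, p = m/v

- F = mv: LHS [L M T^-2], RHS [L M T^-1] → incorrect ✗
- E = ½mv²: LHS [L^2 M T^-2], RHS [L^2 M T^-2] → correct ✓
- p = m/v: LHS [L M T^-1], RHS [L^-1 M T] → incorrect ✗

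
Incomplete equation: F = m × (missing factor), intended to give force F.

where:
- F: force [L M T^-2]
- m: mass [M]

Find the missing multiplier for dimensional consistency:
a (acceleration), dimensions [L T^-2]

F has dimensions [L M T^-2] and m has dimensions [M].
The missing factor must have dimensions [L M T^-2] / [M] = [L T^-2], i.e. acceleration (a).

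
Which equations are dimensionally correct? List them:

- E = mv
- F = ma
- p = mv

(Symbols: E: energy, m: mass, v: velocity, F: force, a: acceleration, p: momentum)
Dimensionally correct: F = ma, p = mv
Dimensionally incorrect: E = mv
Ordered (correct first, then incorrect): F = ma, p = mv, E = mv

- E = mv: LHS [L^2 M T^-2], RHS [L M T^-1] → incorrect ✗
- F = ma: LHS [L M T^-2], RHS [L M T^-2] → correct ✓
- p = mv: LHS [L M T^-1], RHS [L M T^-1] → correct ✓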